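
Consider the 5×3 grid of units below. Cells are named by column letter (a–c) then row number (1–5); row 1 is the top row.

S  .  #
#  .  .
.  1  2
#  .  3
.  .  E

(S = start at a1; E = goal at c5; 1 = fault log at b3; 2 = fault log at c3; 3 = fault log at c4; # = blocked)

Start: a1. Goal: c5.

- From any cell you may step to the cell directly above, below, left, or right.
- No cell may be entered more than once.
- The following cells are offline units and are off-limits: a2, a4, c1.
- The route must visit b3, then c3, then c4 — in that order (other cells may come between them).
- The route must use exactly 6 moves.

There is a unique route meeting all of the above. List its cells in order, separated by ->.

The waypoints must appear in the order b3, c3, c4, with no cell reused.
Route from a1: right 1 to b1, down 2 to b3, right 1 to c3, down 2 to c5 — 6 moves in all.
Check: order respected (1 at step 3, 2 at step 4, 3 at step 5); 6 moves as required.

a1 -> b1 -> b2 -> b3 -> c3 -> c4 -> c5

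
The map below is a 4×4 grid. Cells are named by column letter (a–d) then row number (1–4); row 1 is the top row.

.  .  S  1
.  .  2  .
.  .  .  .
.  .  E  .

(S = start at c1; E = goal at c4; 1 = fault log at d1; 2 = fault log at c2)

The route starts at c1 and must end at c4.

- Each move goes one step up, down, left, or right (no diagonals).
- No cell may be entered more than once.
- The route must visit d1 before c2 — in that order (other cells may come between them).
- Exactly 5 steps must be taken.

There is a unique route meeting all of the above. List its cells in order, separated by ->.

c1 -> d1 -> d2 -> c2 -> c3 -> c4

The waypoints must appear in the order d1, c2, with no cell reused.
Route from c1: right 1 to d1, down 1 to d2, left 1 to c2, down 2 to c4 — 5 moves in all.
Check: order respected (1 at step 1, 2 at step 3); 5 moves as required.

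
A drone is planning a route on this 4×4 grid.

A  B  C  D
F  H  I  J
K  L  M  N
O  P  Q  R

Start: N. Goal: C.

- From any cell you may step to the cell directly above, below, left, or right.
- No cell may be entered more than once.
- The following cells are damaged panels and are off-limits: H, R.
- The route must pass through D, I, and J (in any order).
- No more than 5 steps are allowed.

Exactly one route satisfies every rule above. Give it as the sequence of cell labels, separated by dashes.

N - M - I - J - D - C

Any route must reach D, I, and J and still end at C within 5 moves, so the order of the required stops is forced.
Route from N: left to M, up to I, right to J, up to D, left to C — 5 moves in all.
Check: all required cells visited; 5 ≤ 5 moves.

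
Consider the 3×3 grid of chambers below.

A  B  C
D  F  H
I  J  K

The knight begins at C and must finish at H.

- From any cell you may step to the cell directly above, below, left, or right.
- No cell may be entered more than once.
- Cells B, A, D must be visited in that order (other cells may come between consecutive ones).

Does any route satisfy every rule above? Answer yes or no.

One route that works: C → B → A → D → F → H.

yes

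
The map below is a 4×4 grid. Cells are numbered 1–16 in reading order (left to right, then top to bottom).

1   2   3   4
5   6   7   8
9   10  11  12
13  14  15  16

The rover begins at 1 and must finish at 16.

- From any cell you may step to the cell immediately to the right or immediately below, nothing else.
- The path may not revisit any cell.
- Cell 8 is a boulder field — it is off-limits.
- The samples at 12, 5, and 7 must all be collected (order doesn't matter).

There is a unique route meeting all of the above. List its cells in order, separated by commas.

1, 5, 6, 7, 11, 12, 16

Moves only go right or down, so the column and row indices never decrease.
Route from 1: down 1 to 5, right 2 to 7, down 1 to 11, right 1 to 12, down 1 to 16 — 6 moves in all.
Check: all required cells visited.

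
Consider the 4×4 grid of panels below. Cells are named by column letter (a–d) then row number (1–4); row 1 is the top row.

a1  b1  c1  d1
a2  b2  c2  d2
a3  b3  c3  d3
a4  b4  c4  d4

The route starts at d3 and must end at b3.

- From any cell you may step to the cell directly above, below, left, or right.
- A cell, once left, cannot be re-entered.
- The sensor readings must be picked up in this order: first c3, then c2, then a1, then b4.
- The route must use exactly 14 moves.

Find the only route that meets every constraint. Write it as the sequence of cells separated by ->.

d3 -> d4 -> c4 -> c3 -> c2 -> d2 -> d1 -> c1 -> b1 -> a1 -> a2 -> a3 -> a4 -> b4 -> b3

The waypoints must appear in the order c3, c2, a1, b4, with no cell reused.
Route from d3: down to d4, left to c4, 2× up (reaching c2), right to d2, up to d1, 3× left (reaching a1), 3× down (reaching a4), right to b4, up to b3 — 14 moves in all.
Check: order respected (c3 at step 3, c2 at step 4, a1 at step 9, b4 at step 13); 14 moves as required.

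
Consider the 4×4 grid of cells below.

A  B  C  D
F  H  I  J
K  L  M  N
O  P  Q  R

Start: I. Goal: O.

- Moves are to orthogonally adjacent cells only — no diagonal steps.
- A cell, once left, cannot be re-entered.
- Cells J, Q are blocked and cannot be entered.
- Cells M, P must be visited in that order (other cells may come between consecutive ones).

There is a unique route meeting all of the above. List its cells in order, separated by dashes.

The waypoints must appear in the order M, P, with no cell reused.
Route from I: down 1 to M, left 1 to L, down 1 to P, left 1 to O — 4 moves in all.
Check: order respected (M at step 1, P at step 3).

I - M - L - P - O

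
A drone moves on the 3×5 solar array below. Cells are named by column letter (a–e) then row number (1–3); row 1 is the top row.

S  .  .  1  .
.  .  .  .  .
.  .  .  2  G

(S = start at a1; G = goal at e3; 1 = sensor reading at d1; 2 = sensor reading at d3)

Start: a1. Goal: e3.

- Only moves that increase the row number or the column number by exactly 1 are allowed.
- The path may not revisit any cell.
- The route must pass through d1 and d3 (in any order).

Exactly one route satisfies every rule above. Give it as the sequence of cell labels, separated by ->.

Moves only go right or down, so the column and row indices never decrease.
Route from a1: 3× right (reaching d1), 2× down (reaching d3), right to e3 — 6 moves in all.
Check: all required cells visited.

a1 -> b1 -> c1 -> d1 -> d2 -> d3 -> e3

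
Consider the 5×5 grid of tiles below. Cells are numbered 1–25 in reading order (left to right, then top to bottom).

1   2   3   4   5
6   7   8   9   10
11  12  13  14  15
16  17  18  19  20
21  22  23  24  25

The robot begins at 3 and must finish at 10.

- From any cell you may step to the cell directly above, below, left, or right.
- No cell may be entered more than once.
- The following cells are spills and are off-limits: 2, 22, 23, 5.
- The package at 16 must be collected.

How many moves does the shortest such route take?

Any route passes through 16 somewhere between 3 and 10. Summing Manhattan distances along the two legs (3 → 16 → 10) gives a lower bound of 5 + 6 = 11 moves.
A route of 11 moves achieves this: 3 → 8 → 13 → 12 → 11 → 16 → 17 → 18 → 19 → 14 → 9 → 10.
Since 11 matches the lower bound, it is optimal.

11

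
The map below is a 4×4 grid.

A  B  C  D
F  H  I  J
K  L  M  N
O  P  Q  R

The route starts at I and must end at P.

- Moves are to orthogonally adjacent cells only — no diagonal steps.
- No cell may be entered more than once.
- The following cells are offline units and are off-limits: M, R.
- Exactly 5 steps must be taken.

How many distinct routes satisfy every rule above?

4

Need simple routes of exactly 5 moves from I to P (Manhattan distance 3, so 1 moves are spent on a detour and 1 undoing it).
Enumerating: I C B H L P | I H L K O P | I H F K O P | I H F K L P.
That gives 4 routes.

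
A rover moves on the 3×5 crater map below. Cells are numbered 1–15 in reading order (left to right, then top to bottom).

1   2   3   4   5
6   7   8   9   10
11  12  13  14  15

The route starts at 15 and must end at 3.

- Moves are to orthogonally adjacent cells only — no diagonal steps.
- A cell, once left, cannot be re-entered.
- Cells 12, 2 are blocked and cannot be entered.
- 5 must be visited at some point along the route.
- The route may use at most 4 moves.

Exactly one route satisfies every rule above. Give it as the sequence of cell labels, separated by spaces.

15 10 5 4 3

Any route must reach 5 and still end at 3 within 4 moves, so the order of the required stops is forced.
Route from 15: 2× up (reaching 5), 2× left (reaching 3) — 4 moves in all.
Check: all required cells visited; 4 ≤ 4 moves.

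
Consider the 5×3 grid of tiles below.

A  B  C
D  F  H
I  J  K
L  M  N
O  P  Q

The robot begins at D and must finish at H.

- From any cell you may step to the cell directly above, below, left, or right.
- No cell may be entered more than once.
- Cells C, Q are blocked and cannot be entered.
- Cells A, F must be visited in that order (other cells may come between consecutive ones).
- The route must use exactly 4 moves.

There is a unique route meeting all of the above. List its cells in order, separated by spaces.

D A B F H

The waypoints must appear in the order A, F, with no cell reused.
Route from D: up 1 to A, right 1 to B, down 1 to F, right 1 to H — 4 moves in all.
Check: order respected (A at step 1, F at step 3); 4 moves as required.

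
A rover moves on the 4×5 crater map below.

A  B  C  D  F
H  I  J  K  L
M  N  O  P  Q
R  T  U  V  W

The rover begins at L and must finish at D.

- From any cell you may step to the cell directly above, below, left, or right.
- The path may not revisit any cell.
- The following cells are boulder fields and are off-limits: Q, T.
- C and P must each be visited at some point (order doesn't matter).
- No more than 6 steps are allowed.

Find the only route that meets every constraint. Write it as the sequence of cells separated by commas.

The budget equals the shortest possible length, so every move has to be on a shortest route through the required cells.
Route from L: left 1 to K, down 1 to P, left 1 to O, up 2 to C, right 1 to D — 6 moves in all.
Check: all required cells visited; 6 ≤ 6 moves.

L, K, P, O, J, C, D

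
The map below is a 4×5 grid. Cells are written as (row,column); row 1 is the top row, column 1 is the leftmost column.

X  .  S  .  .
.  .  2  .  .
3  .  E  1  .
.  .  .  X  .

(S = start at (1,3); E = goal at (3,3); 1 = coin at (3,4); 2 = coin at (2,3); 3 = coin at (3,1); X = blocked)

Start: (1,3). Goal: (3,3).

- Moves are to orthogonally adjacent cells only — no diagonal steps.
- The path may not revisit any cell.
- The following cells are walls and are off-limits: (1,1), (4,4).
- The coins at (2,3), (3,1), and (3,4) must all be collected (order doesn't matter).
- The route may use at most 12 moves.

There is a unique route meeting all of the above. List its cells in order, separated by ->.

(1,3) -> (1,4) -> (1,5) -> (2,5) -> (3,5) -> (3,4) -> (2,4) -> (2,3) -> (2,2) -> (2,1) -> (3,1) -> (3,2) -> (3,3)

The budget equals the shortest possible length, so every move has to be on a shortest route through the required cells.
Route from (1,3): 2× right (reaching (1,5)), 2× down (reaching (3,5)), left to (3,4), up to (2,4), 3× left (reaching (2,1)), down to (3,1), 2× right (reaching (3,3)) — 12 moves in all.
Check: all required cells visited; 12 ≤ 12 moves.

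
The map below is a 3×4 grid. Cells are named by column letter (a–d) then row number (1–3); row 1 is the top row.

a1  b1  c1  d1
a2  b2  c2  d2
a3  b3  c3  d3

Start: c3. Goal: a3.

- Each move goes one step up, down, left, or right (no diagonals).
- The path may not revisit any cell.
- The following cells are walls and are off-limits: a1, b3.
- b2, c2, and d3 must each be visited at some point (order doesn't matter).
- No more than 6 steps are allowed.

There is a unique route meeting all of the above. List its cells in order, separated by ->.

c3 -> d3 -> d2 -> c2 -> b2 -> a2 -> a3

The budget equals the shortest possible length, so every move has to be on a shortest route through the required cells.
Route from c3: right 1 to d3, up 1 to d2, left 3 to a2, down 1 to a3 — 6 moves in all.
Check: all required cells visited; 6 ≤ 6 moves.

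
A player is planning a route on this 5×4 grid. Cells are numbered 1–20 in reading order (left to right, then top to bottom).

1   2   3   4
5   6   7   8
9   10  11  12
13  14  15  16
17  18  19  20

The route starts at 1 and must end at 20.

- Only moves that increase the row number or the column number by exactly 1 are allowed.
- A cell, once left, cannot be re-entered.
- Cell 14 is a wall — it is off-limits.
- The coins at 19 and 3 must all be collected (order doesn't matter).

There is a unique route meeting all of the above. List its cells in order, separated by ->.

1 -> 2 -> 3 -> 7 -> 11 -> 15 -> 19 -> 20

Moves only go right or down, so the column and row indices never decrease.
Route from 1: 2× right (reaching 3), 4× down (reaching 19), right to 20 — 7 moves in all.
Check: all required cells visited.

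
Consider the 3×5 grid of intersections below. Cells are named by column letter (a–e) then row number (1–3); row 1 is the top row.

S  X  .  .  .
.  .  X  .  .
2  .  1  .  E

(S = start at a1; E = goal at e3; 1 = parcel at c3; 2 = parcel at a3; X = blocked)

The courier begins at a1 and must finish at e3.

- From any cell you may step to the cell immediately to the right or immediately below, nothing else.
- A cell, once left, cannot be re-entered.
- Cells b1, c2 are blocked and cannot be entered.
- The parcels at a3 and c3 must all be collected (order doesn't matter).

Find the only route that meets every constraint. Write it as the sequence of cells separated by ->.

a1 -> a2 -> a3 -> b3 -> c3 -> d3 -> e3

Moves only go right or down, so the column and row indices never decrease.
Route from a1: 2× down (reaching a3), 4× right (reaching e3) — 6 moves in all.
Check: all required cells visited.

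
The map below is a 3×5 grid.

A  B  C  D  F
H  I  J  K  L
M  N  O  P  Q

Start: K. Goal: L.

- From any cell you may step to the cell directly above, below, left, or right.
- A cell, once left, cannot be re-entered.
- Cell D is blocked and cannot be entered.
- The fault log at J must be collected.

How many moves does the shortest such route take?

Any route passes through J somewhere between K and L. Summing Manhattan distances along the two legs (K → J → L) gives a lower bound of 1 + 2 = 3 moves.
The shortest route satisfying every rule uses 5 moves: K → J → O → P → Q → L.
The no-revisit rule (legs can't share cells) pushes the minimum above the 3-move bound; an exhaustive check rules out every length from 3 to 4, leaving 5 as the minimum.

5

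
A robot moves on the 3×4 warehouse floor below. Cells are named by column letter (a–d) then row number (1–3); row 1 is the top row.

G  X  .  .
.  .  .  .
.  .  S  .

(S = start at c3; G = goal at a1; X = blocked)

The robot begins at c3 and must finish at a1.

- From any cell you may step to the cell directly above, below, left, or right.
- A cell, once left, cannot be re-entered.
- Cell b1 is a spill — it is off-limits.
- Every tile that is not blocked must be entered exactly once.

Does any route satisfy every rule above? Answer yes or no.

yes

One route that works: c3 → d3 → d2 → d1 → c1 → c2 → b2 → b3 → a3 → a2 → a1.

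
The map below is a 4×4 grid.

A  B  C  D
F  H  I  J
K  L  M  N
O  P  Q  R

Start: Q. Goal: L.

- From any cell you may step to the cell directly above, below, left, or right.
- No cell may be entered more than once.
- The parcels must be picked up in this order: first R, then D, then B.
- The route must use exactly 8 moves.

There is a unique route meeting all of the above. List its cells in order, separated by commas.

Q, R, N, J, D, C, B, H, L

The waypoints must appear in the order R, D, B, with no cell reused.
Route from Q: right to R, 3× up (reaching D), 2× left (reaching B), 2× down (reaching L) — 8 moves in all.
Check: order respected (R at step 1, D at step 4, B at step 6); 8 moves as required.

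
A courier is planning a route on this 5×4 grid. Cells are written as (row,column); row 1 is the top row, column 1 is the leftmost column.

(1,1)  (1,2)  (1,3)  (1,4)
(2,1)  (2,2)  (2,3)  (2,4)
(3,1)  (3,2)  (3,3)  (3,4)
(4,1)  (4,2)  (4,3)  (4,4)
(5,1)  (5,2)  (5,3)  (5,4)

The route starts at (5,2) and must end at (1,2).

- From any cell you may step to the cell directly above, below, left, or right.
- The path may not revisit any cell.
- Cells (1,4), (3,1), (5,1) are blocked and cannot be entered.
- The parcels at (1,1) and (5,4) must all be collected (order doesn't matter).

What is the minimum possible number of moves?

10

Any route passes through (1,1) and (5,4) in some order between (5,2) and (1,2). Summing Manhattan distances along each leg and taking the cheapest ordering ((5,2) → (5,4) → (1,1) → (1,2)) gives a lower bound of 2 + 7 + 1 = 10 moves.
A route of 10 moves achieves this: (5,2) → (5,3) → (5,4) → (4,4) → (3,4) → (2,4) → (2,3) → (2,2) → (2,1) → (1,1) → (1,2).
Since 10 matches the lower bound, it is optimal.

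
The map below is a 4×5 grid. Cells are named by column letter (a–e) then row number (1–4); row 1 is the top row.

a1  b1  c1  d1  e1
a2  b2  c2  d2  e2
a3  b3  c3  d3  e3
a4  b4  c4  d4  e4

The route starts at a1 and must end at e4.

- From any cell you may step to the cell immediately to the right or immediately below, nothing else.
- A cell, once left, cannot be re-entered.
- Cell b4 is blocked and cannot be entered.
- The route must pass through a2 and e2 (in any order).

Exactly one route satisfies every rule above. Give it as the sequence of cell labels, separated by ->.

Moves only go right or down, so the column and row indices never decrease.
Route from a1: down 1 to a2, right 4 to e2, down 2 to e4 — 7 moves in all.
Check: all required cells visited.

a1 -> a2 -> b2 -> c2 -> d2 -> e2 -> e3 -> e4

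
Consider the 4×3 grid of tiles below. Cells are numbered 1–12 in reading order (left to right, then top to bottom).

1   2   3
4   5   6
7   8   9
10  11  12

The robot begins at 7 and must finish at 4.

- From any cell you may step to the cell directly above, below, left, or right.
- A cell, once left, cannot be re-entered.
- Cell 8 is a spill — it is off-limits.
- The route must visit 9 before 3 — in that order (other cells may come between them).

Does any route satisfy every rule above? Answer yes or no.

yes

One route that works: 7 → 10 → 11 → 12 → 9 → 6 → 3 → 2 → 5 → 4.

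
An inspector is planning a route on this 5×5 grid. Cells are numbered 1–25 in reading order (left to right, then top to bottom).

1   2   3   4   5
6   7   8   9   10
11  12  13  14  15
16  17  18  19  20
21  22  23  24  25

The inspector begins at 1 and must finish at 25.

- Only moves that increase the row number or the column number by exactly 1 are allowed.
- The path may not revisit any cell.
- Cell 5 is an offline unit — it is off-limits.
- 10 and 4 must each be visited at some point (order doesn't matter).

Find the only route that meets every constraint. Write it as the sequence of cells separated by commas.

1, 2, 3, 4, 9, 10, 15, 20, 25

Moves only go right or down, so the column and row indices never decrease.
Route from 1: 3× right (reaching 4), down to 9, right to 10, 3× down (reaching 25) — 8 moves in all.
Check: all required cells visited.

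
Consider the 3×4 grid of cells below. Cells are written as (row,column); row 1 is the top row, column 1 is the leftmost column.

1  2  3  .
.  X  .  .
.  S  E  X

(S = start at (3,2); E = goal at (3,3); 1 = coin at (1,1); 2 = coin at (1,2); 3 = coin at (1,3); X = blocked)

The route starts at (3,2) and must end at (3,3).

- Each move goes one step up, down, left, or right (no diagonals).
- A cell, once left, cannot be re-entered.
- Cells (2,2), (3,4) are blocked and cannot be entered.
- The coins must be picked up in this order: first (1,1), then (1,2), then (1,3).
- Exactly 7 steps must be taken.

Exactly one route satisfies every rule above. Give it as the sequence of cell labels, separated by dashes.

The waypoints must appear in the order (1,1), (1,2), (1,3), with no cell reused.
Route from (3,2): left 1 to (3,1), up 2 to (1,1), right 2 to (1,3), down 2 to (3,3) — 7 moves in all.
Check: order respected (1 at step 3, 2 at step 4, 3 at step 5); 7 moves as required.

(3,2) - (3,1) - (2,1) - (1,1) - (1,2) - (1,3) - (2,3) - (3,3)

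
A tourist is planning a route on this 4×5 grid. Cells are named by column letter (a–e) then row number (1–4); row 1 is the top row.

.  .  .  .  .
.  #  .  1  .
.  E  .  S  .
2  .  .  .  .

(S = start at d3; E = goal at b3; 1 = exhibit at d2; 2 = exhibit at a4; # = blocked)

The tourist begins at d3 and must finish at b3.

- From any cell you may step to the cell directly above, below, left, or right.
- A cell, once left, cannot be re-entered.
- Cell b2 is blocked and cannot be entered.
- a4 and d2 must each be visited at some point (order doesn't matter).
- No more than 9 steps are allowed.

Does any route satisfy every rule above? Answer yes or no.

yes

One route that works: d3 → d2 → c2 → c3 → c4 → b4 → a4 → a3 → b3.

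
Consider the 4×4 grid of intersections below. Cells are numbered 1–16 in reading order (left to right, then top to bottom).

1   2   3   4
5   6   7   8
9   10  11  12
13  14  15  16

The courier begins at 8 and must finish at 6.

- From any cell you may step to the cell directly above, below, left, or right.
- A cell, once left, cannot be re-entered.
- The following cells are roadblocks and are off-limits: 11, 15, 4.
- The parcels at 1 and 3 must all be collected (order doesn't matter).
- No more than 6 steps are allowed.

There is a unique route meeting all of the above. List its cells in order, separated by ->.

8 -> 7 -> 3 -> 2 -> 1 -> 5 -> 6

The budget equals the shortest possible length, so every move has to be on a shortest route through the required cells.
Route from 8: left to 7, up to 3, 2× left (reaching 1), down to 5, right to 6 — 6 moves in all.
Check: all required cells visited; 6 ≤ 6 moves.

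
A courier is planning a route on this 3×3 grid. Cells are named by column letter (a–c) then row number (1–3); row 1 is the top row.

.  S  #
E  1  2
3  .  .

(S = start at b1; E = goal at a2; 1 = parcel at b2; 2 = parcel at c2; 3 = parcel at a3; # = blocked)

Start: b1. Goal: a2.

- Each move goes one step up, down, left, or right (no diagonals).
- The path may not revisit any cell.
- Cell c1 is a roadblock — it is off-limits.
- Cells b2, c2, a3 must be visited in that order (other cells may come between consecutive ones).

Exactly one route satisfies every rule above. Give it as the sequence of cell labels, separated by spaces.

The waypoints must appear in the order b2, c2, a3, with no cell reused.
Route from b1: down 1 to b2, right 1 to c2, down 1 to c3, left 2 to a3, up 1 to a2 — 6 moves in all.
Check: order respected (1 at step 1, 2 at step 2, 3 at step 5).

b1 b2 c2 c3 b3 a3 a2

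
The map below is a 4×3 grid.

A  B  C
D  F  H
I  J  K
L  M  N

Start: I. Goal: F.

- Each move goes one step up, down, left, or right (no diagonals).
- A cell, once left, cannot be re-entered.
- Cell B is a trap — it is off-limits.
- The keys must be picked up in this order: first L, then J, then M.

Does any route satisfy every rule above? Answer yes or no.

no

Ignoring the required order, 3 revisit-free routes from I to F pass through all of L, J, and M; the waypoint orders that occur are L → M → J (3) — never L → J → M.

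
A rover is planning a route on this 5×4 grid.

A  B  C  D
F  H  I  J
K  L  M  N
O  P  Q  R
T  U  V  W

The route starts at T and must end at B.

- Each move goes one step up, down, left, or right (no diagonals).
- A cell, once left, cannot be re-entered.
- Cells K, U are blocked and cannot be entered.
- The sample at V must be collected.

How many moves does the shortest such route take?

Any route passes through V somewhere between T and B. Summing Manhattan distances along the two legs (T → V → B) gives a lower bound of 2 + 5 = 7 moves.
That bound ignores the blocked cells. Measuring each leg by the fewest moves that actually steer around them (T→V: 4; V→B: 5) raises the lower bound to 9.
The shortest route satisfying every rule uses 11 moves: T → O → P → Q → V → W → R → N → J → D → C → B.
The no-revisit rule (legs can't share cells) pushes the minimum above the 9-move bound; an exhaustive check rules out every length from 9 to 10, leaving 11 as the minimum.

11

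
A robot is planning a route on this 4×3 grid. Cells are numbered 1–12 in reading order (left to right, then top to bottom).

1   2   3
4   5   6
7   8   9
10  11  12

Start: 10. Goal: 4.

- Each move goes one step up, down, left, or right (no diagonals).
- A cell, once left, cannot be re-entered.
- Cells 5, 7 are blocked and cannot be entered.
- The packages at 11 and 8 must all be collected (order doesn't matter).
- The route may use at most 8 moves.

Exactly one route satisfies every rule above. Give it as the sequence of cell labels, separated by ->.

Any route must reach 11 and 8 and still end at 4 within 8 moves, so the order of the required stops is forced.
Route from 10: right 1 to 11, up 1 to 8, right 1 to 9, up 2 to 3, left 2 to 1, down 1 to 4 — 8 moves in all.
Check: all required cells visited; 8 ≤ 8 moves.

10 -> 11 -> 8 -> 9 -> 6 -> 3 -> 2 -> 1 -> 4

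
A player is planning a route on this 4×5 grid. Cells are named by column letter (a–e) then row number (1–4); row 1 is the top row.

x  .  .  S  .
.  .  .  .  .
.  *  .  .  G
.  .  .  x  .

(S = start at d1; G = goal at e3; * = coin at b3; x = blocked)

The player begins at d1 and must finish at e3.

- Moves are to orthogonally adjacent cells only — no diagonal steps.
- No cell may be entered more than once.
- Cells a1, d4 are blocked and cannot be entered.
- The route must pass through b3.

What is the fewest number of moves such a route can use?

7

Any route passes through b3 somewhere between d1 and e3. Summing Manhattan distances along the two legs (d1 → b3 → e3) gives a lower bound of 4 + 3 = 7 moves.
A route of 7 moves achieves this: d1 → d2 → c2 → b2 → b3 → c3 → d3 → e3.
Since 7 matches the lower bound, it is optimal.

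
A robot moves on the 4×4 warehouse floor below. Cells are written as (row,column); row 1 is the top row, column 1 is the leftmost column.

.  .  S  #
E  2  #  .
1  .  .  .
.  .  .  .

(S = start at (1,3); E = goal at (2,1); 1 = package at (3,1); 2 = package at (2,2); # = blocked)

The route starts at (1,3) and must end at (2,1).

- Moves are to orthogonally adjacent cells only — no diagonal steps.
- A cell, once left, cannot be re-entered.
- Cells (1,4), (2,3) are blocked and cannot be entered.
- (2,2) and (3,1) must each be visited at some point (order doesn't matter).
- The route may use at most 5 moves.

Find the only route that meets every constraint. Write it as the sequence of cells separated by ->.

The 5-move cap with required stops at (2,2), (3,1) leaves no slack for detours.
Route from (1,3): left 1 to (1,2), down 2 to (3,2), left 1 to (3,1), up 1 to (2,1) — 5 moves in all.
Check: all required cells visited; 5 ≤ 5 moves.

(1,3) -> (1,2) -> (2,2) -> (3,2) -> (3,1) -> (2,1)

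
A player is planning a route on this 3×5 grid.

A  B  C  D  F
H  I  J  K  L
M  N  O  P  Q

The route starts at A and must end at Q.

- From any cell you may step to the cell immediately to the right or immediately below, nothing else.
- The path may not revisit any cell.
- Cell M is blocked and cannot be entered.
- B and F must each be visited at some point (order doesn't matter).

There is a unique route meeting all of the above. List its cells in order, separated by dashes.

Moves only go right or down, so the column and row indices never decrease.
Route from A: 4× right (reaching F), 2× down (reaching Q) — 6 moves in all.
Check: all required cells visited.

A - B - C - D - F - L - Q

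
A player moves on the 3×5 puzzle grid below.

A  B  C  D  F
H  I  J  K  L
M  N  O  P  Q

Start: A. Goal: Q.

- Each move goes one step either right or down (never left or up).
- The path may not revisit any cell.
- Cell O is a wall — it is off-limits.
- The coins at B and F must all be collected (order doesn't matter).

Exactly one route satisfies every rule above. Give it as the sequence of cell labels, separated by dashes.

Moves only go right or down, so the column and row indices never decrease.
Route from A: 4× right (reaching F), 2× down (reaching Q) — 6 moves in all.
Check: all required cells visited.

A - B - C - D - F - L - Q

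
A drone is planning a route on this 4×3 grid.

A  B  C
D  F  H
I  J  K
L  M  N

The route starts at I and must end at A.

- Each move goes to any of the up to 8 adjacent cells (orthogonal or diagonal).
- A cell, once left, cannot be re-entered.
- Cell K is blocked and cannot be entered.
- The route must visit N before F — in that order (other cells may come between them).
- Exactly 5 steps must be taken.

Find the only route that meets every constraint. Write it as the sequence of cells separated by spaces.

The waypoints must appear in the order N, F, with no cell reused.
Route from I: down-right 1 to M, right 1 to N, up-left 1 to J, up 1 to F, up-left 1 to A — 5 moves in all.
Check: order respected (N at step 2, F at step 4); 5 moves as required.

I M N J F A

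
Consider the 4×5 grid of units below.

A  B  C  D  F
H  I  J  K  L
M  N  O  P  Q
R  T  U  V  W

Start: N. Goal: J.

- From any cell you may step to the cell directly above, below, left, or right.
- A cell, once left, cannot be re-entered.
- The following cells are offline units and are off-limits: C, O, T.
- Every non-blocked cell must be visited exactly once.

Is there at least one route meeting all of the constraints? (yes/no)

Cell R has only one open neighbour but is neither the start nor the goal, so a Hamiltonian route would have to both enter and leave it through the same neighbour — impossible without revisiting.

no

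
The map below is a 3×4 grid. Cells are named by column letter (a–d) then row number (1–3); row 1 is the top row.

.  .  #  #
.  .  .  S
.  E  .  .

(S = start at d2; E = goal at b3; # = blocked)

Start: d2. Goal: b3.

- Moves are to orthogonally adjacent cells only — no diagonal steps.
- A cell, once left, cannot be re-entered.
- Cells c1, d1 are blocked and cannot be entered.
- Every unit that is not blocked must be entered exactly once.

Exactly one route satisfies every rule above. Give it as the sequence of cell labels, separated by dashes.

d2 - d3 - c3 - c2 - b2 - b1 - a1 - a2 - a3 - b3

Need to visit all 10 open cells exactly once, starting at d2 and ending at b3.
Route from d2: down to d3, left to c3, up to c2, left to b2, up to b1, left to a1, 2× down (reaching a3), right to b3 — 9 moves in all.
Check: all 10 open cells covered.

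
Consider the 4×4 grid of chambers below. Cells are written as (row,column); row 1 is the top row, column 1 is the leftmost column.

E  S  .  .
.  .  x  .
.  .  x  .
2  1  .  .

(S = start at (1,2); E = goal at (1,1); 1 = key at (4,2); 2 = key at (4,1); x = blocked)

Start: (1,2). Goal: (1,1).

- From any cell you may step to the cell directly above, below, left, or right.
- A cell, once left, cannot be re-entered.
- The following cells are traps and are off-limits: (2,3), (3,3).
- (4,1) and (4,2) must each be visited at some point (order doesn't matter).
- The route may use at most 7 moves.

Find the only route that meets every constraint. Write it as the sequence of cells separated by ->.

The budget equals the shortest possible length, so every move has to be on a shortest route through the required cells.
Route from (1,2): 3× down (reaching (4,2)), left to (4,1), 3× up (reaching (1,1)) — 7 moves in all.
Check: all required cells visited; 7 ≤ 7 moves.

(1,2) -> (2,2) -> (3,2) -> (4,2) -> (4,1) -> (3,1) -> (2,1) -> (1,1)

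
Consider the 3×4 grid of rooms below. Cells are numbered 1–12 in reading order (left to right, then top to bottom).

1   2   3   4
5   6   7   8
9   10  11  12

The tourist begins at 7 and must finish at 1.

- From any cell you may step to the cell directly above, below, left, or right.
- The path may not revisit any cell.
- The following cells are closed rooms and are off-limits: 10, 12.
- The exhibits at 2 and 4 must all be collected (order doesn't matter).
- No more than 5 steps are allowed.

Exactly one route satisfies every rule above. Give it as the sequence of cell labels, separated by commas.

The budget equals the shortest possible length, so every move has to be on a shortest route through the required cells.
Route from 7: right to 8, up to 4, 3× left (reaching 1) — 5 moves in all.
Check: all required cells visited; 5 ≤ 5 moves.

7, 8, 4, 3, 2, 1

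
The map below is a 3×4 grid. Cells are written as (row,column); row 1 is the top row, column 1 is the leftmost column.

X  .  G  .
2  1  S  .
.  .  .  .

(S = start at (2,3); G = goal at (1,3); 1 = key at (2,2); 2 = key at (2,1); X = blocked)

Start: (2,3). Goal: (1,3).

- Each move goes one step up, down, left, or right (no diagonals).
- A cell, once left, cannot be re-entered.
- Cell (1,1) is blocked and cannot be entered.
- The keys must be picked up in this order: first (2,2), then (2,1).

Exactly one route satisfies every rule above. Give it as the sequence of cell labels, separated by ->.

(2,3) -> (2,2) -> (2,1) -> (3,1) -> (3,2) -> (3,3) -> (3,4) -> (2,4) -> (1,4) -> (1,3)

The waypoints must appear in the order (2,2), (2,1), with no cell reused.
Route from (2,3): 2× left (reaching (2,1)), down to (3,1), 3× right (reaching (3,4)), 2× up (reaching (1,4)), left to (1,3) — 9 moves in all.
Check: order respected (1 at step 1, 2 at step 2).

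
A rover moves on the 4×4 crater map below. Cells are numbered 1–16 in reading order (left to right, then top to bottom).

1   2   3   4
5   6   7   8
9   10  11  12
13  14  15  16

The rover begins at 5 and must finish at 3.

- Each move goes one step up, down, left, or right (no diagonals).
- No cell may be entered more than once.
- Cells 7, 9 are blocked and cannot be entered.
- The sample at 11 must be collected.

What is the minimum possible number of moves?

Any route passes through 11 somewhere between 5 and 3. Summing Manhattan distances along the two legs (5 → 11 → 3) gives a lower bound of 3 + 2 = 5 moves.
That bound ignores the blocked cells. Measuring each leg by the fewest moves that actually steer around them (5→11: 3; 11→3: 4) raises the lower bound to 7.
A route of 7 moves exists: 5 → 6 → 10 → 11 → 12 → 8 → 4 → 3.
Since 7 matches that lower bound, it is optimal.

7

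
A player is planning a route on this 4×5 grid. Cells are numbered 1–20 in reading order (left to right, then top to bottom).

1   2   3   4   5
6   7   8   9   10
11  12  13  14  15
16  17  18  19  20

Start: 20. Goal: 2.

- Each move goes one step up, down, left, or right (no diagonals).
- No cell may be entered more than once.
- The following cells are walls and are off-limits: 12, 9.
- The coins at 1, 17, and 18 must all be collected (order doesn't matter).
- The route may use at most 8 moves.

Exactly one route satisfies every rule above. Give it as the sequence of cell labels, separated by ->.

Any route must reach 1, 17, and 18 and still end at 2 within 8 moves, so the order of the required stops is forced.
Route from 20: 4× left (reaching 16), 3× up (reaching 1), right to 2 — 8 moves in all.
Check: all required cells visited; 8 ≤ 8 moves.

20 -> 19 -> 18 -> 17 -> 16 -> 11 -> 6 -> 1 -> 2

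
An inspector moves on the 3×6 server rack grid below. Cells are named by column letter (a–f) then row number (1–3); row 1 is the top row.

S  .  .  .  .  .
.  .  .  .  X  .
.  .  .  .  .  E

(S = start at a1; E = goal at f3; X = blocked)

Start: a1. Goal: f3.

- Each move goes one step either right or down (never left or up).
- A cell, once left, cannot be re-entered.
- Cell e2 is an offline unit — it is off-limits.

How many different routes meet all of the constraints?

11

A right/down-only route from a1 to f3 makes exactly 2 down-moves and 5 right-moves in some order.
With no other constraints that would be C(7,2) = 21 routes.
Subtract routes through each blocked cell (inclusion–exclusion for overlaps): − through e2: 10 → 11.
That gives 11 routes.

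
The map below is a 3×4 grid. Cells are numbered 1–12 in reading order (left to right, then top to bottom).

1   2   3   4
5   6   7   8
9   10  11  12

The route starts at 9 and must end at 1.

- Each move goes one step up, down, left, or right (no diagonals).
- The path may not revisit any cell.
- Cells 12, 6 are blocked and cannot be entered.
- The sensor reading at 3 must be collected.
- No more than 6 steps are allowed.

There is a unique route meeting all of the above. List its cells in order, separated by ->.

The 6-move cap with required stops at 3 leaves no slack for detours.
Route from 9: right 2 to 11, up 2 to 3, left 2 to 1 — 6 moves in all.
Check: all required cells visited; 6 ≤ 6 moves.

9 -> 10 -> 11 -> 7 -> 3 -> 2 -> 1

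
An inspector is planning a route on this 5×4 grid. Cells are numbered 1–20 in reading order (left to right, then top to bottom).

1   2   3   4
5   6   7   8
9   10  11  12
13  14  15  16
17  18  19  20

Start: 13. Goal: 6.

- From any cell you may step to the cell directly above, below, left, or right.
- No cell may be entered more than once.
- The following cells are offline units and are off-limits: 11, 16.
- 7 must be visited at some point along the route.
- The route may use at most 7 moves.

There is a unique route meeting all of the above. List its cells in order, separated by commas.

13, 9, 5, 1, 2, 3, 7, 6

The budget equals the shortest possible length, so every move has to be on a shortest route through the required cells.
Route from 13: up 3 to 1, right 2 to 3, down 1 to 7, left 1 to 6 — 7 moves in all.
Check: all required cells visited; 7 ≤ 7 moves.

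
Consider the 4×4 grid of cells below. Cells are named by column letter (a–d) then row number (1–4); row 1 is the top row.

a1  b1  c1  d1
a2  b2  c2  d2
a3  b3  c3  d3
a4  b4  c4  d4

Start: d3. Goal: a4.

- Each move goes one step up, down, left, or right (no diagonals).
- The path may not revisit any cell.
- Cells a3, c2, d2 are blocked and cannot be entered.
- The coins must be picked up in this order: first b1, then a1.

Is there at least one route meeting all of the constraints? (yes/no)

no

Even ignoring the required order, no revisit-free route from d3 to a4 manages to pass through all of b1 and a1: branching out from d3, every path either misses one of them or, having collected them, can no longer reach a4 without re-entering a cell.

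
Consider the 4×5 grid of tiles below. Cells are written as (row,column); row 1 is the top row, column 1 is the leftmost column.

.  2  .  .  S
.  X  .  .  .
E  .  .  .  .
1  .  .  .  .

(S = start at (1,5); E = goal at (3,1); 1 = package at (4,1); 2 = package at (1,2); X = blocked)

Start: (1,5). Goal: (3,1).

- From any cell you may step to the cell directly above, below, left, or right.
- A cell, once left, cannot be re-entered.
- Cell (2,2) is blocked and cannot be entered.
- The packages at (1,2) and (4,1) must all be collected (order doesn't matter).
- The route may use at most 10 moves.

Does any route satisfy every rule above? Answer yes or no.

Exhausting the options from (1,5), every branch either dead-ends against blocked cells, would have to re-enter a cell already used, runs past the 10-move limit, or reaches the goal with a constraint still unmet.

no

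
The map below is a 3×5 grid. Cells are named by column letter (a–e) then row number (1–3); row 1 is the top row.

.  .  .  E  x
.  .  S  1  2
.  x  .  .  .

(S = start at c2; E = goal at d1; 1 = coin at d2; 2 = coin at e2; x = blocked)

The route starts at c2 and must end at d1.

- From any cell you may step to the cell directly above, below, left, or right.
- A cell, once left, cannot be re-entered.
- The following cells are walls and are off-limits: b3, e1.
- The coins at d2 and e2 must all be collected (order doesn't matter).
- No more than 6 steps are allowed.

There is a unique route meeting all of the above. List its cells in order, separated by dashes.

The budget equals the shortest possible length, so every move has to be on a shortest route through the required cells.
Route from c2: down 1 to c3, right 2 to e3, up 1 to e2, left 1 to d2, up 1 to d1 — 6 moves in all.
Check: all required cells visited; 6 ≤ 6 moves.

c2 - c3 - d3 - e3 - e2 - d2 - d1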